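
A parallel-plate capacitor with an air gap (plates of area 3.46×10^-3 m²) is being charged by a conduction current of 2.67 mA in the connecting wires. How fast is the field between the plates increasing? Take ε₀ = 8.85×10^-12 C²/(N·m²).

Charge continuity gives I_d = I = 2.67×10^-3 A between the plates.
Then dE/dt = I_d/(ε₀A) = 8.72×10^10 V/(m·s).

8.72×10^10 V/(m·s)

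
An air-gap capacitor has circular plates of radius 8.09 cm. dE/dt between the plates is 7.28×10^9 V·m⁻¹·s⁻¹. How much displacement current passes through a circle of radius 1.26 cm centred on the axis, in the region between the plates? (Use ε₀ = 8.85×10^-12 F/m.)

Total displacement current: I_d = ε₀(πR²)(dE/dt) = (8.85×10^-12)(0.02056)(7.28×10^9) = 1.325×10^-3 A.
Since J_d is uniform, the enclosed fraction is (r/R)² = 0.02426, giving I_d,enc = 3.21×10^-5 A.

3.21×10^-5 A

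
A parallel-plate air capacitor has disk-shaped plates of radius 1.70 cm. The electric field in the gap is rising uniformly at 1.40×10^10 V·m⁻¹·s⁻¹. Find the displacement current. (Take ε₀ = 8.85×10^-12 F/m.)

1.12×10^-4 A

The displacement current is ε₀ times dΦ_E/dt = ε₀ A dE/dt = (8.85×10^-12)(9.079×10^-4)(1.40×10^10) = 1.12×10^-4 A.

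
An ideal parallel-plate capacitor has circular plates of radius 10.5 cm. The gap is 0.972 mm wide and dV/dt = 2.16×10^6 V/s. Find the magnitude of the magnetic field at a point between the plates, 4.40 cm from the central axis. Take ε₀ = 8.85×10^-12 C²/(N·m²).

dE/dt = (dV/dt)/d = 2.222×10^9 V/(m·s); I_d = ε₀(πR²)(dE/dt) = (8.85×10^-12)(0.03464)(2.222×10^9) = 6.812×10^-4 A.
An Ampèrian loop of radius r encloses a fraction (r/R)² of I_d. Then B·2πr = μ₀ I_d (r/R)², giving B = μ₀ I_d r/(2πR²) = 5.44×10^-10 T.

5.44×10^-10 T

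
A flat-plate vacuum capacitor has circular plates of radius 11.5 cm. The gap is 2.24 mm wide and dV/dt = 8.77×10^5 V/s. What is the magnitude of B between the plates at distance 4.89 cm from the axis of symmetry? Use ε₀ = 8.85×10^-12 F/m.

1.06×10^-10 T

With E = V/d, dE/dt = 3.915×10^8 V/(m·s) and πR² = 0.04155 m², giving I_d = ε₀ πR² dE/dt = 1.440×10^-4 A.
An Ampèrian loop of radius r encloses a fraction (r/R)² of I_d. Then B·2πr = μ₀ I_d (r/R)², giving B = μ₀ I_d r/(2πR²) = 1.06×10^-10 T.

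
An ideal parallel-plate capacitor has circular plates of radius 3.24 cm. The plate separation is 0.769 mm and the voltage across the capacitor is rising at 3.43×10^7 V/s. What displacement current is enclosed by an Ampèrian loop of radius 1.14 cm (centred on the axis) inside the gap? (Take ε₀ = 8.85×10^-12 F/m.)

I_d = C dV/dt with C = ε₀πR²/d = 3.795×10^-11 F, so I_d = (3.795×10^-11)(3.43×10^7) = 1.302×10^-3 A.
Through an area πr² the displacement current is I_d·(πr²/πR²) = I_d (r/R)² = 1.61×10^-4 A.

1.61×10^-4 A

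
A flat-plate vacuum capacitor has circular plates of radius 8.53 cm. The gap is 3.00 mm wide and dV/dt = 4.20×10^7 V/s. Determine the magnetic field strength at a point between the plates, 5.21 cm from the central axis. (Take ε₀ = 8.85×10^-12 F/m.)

With E = V/d, dE/dt = 1.400×10^10 V/(m·s) and πR² = 0.02286 m², giving I_d = ε₀ πR² dE/dt = 2.832×10^-3 A.
For r < R the Ampère–Maxwell law gives B(2πr) = μ₀ I_d (r²/R²), so B = μ₀ I_d r/(2πR²) = (4π×10^-7)(2.832×10^-3)(0.0521)/(2π·0.0853²) = 4.06×10^-9 T.

4.06×10^-9 T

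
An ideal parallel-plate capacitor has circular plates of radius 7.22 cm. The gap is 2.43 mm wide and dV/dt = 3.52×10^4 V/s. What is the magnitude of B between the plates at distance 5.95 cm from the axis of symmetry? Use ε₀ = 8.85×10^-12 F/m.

I_d = C dV/dt with C = ε₀πR²/d = 5.966×10^-11 F, so I_d = (5.966×10^-11)(3.52×10^4) = 2.100×10^-6 A.
An Ampèrian loop of radius r encloses a fraction (r/R)² of I_d. Then B·2πr = μ₀ I_d (r/R)², giving B = μ₀ I_d r/(2πR²) = 4.79×10^-12 T.

4.79×10^-12 T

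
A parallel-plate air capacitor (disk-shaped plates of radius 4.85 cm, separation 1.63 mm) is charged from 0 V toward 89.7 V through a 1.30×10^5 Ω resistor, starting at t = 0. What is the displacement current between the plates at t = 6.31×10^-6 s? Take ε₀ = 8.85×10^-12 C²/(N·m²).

2.06×10^-4 A

With C = ε₀A/d = (8.85×10^-12)(7.390×10^-3)/(1.63×10^-3) = 4.012×10^-11 F, the time constant is τ = RC = 5.216×10^-6 s, so t/τ = 1.210 and e^(−t/τ) = 0.2982.
I_d = I_cond = (V₀/R) e^(−t/τ) = (6.900×10^-4)(0.2982) = 2.06×10^-4 A.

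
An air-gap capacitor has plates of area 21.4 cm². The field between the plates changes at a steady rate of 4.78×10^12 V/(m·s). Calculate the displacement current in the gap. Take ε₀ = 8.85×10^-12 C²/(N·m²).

0.0905 A

With a uniform field, Φ_E = EA, so I_d = ε₀ A dE/dt = 0.0905 A.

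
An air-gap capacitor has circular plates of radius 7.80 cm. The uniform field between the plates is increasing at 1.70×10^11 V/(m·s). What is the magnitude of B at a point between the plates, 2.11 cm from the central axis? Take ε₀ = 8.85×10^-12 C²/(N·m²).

1.99×10^-8 T

Total displacement current: I_d = ε₀(πR²)(dE/dt) = (8.85×10^-12)(0.01911)(1.70×10^11) = 0.02875 A.
∮B·dl = μ₀ I_d,enc with I_d,enc = I_d r²/R² = 2.104×10^-3 A; so B = μ₀ I_d,enc/(2πr) = 1.99×10^-8 T.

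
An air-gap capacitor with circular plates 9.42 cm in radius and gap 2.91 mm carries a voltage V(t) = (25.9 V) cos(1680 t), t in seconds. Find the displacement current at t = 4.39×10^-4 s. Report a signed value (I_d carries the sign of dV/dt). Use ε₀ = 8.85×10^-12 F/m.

dE/dt = (V₀ω/d)·−sin(ωt) with ωt = 0.73752 rad: (25.9)(1680)(-0.6725)/(2.91×10^-3) = -1.006×10^7 V/(m·s).
I_d = ε₀ A dE/dt = (8.85×10^-12)(0.02788)(-1.006×10^7) = -2.48×10^-6 A.

-2.48×10^-6 A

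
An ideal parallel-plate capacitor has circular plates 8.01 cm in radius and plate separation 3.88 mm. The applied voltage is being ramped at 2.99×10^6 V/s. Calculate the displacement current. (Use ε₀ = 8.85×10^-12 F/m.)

The displacement current equals the charging current C dV/dt. With C = ε₀A/d = (8.85×10^-12)(0.02016)/(3.88×10^-3) = 4.598×10^-11 F, I_d = (4.598×10^-11)(2.99×10^6) = 1.37×10^-4 A.

1.37×10^-4 A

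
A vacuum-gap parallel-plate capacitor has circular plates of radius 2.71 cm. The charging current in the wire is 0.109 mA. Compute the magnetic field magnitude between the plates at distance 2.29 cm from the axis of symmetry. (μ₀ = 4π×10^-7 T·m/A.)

6.80×10^-10 T

By continuity the displacement current in the gap matches the conduction current: I_d = 1.09×10^-4 A.
An Ampèrian loop of radius r encloses a fraction (r/R)² of I_d. Then B·2πr = μ₀ I_d (r/R)², giving B = μ₀ I_d r/(2πR²) = 6.80×10^-10 T.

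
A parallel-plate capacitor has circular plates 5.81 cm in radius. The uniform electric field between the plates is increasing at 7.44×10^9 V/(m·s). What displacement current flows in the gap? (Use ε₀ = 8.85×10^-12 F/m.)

6.98×10^-4 A

I_d = ε₀ A (dE/dt) = (8.85×10^-12)(0.01060 m²)(7.44×10^9) = 6.98×10^-4 A.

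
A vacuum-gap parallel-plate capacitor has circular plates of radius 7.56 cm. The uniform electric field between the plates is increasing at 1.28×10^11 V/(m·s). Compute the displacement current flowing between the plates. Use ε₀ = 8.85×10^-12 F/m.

0.0203 A

I_d = ε₀ A (dE/dt) = (8.85×10^-12)(0.01796 m²)(1.28×10^11) = 0.0203 A.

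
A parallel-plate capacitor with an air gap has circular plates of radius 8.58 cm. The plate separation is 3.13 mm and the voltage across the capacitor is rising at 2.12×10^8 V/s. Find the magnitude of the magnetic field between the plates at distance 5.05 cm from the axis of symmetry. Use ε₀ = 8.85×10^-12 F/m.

With E = V/d, dE/dt = 6.773×10^10 V/(m·s) and πR² = 0.02313 m², giving I_d = ε₀ πR² dE/dt = 0.01386 A.
An Ampèrian loop of radius r encloses a fraction (r/R)² of I_d. Then B·2πr = μ₀ I_d (r/R)², giving B = μ₀ I_d r/(2πR²) = 1.90×10^-8 T.

1.90×10^-8 T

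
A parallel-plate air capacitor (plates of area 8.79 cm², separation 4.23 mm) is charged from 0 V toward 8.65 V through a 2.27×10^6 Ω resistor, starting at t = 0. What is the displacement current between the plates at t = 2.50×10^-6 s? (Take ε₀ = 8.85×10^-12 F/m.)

2.09×10^-6 A

C = ε₀A/d = (8.85×10^-12)(8.79×10^-4)/(4.23×10^-3) = 1.839×10^-12 F and τ = RC = 4.175×10^-6 s. I_d in the gap equals the RC charging current.
I_d(t) = (V₀/R) e^(−t/τ) = 3.811×10^-6 · e^(−0.5988) = 2.09×10^-6 A.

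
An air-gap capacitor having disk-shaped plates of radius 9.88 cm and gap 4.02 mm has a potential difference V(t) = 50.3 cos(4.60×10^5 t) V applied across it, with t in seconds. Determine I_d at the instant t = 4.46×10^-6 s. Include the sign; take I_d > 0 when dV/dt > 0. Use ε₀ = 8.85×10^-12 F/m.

-1.38×10^-3 A

dV/dt = (50.3)(4.60×10^5)·−sin(2.0516) = -2.051×10^7 V/s.
I_d = C dV/dt with C = ε₀A/d = (8.85×10^-12)(0.03067)/(4.02×10^-3) = 6.752×10^-11 F, so I_d = (6.752×10^-11)(-2.051×10^7) = -1.38×10^-3 A.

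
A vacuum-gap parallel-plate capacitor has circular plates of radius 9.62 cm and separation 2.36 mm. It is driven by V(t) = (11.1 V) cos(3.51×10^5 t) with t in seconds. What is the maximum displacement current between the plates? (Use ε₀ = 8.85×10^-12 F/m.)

4.25×10^-4 A

(dE/dt)_max = V₀ω/d = 1.651×10^9 V/(m·s); ω = 3.51×10^5 rad/s.
I_d,max = ε₀ A (dE/dt)_max = (8.85×10^-12)(0.02907)(1.651×10^9) = 4.25×10^-4 A.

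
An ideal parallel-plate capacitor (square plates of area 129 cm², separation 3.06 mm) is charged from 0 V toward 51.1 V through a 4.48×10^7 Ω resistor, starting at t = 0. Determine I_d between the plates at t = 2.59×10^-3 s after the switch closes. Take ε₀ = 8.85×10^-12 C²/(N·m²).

C = ε₀A/d = (8.85×10^-12)(0.0129)/(3.06×10^-3) = 3.731×10^-11 F, so τ = RC = 1.671×10^-3 s.
The conduction current is I(t) = (V₀/R) e^(−t/τ), and the displacement current between the plates equals it.
t/τ = 1.550; I_d = (51.1/4.48×10^7) · e^(−1.550) = (1.141×10^-6)(0.2122) = 2.42×10^-7 A.

2.42×10^-7 A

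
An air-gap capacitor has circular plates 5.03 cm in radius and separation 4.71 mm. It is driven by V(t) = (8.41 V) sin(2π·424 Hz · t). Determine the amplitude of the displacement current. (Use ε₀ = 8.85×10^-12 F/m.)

C = ε₀A/d = (8.85×10^-12)(7.949×10^-3)/(4.71×10^-3) = 1.494×10^-11 F; ω = 2πf = 2664 rad/s.
I_d = C dV/dt, so |I_d|_max = C V₀ ω = (1.494×10^-11)(8.41)(2664) = 3.35×10^-7 A.

3.35×10^-7 A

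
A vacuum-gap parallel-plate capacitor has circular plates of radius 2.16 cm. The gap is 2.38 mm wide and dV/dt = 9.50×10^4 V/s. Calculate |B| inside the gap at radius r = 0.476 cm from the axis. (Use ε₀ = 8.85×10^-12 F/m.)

1.06×10^-12 T

I_d = C dV/dt with C = ε₀πR²/d = 5.451×10^-12 F, so I_d = (5.451×10^-12)(9.50×10^4) = 5.178×10^-7 A.
For r < R the Ampère–Maxwell law gives B(2πr) = μ₀ I_d (r²/R²), so B = μ₀ I_d r/(2πR²) = (4π×10^-7)(5.178×10^-7)(4.76×10^-3)/(2π·0.0216²) = 1.06×10^-12 T.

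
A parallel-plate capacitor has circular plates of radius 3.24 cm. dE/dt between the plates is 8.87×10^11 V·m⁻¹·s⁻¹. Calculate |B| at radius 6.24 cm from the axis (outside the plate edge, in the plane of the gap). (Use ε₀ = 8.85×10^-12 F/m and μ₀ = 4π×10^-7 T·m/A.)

8.30×10^-8 T

Through the whole plate area (πR² = 3.298×10^-3 m²), I_d = ε₀ πR² dE/dt = 0.02589 A.
For r ≥ R the full I_d is enclosed: B = μ₀ I_d/(2πr) = (4π×10^-7)(0.02589)/(2π·0.0624) = 8.30×10^-8 T.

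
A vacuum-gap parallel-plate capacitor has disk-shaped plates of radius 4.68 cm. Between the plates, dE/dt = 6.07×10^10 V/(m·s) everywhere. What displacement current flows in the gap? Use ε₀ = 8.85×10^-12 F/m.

3.70×10^-3 A

The displacement current is ε₀ times dΦ_E/dt = ε₀ A dE/dt = (8.85×10^-12)(6.881×10^-3)(6.07×10^10) = 3.70×10^-3 A.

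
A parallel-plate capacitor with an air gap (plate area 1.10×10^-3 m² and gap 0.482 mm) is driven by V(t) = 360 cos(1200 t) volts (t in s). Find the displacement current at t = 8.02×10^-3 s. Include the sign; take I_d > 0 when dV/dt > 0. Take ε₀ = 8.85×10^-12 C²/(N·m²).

1.73×10^-6 A

dE/dt = (V₀ω/d)·−sin(ωt) with ωt = 9.624 rad: (360)(1200)(0.1979)/(4.82×10^-4) = 1.774×10^8 V/(m·s).
I_d = ε₀ A dE/dt = (8.85×10^-12)(1.10×10^-3)(1.774×10^8) = 1.73×10^-6 A.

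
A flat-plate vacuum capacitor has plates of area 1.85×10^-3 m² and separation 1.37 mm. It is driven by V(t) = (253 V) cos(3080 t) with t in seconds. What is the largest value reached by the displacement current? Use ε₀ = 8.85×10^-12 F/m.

C = ε₀A/d = (8.85×10^-12)(1.85×10^-3)/(1.37×10^-3) = 1.195×10^-11 F; ω = 3080 rad/s.
I_d = C dV/dt, so |I_d|_max = C V₀ ω = (1.195×10^-11)(253)(3080) = 9.31×10^-6 A.

9.31×10^-6 A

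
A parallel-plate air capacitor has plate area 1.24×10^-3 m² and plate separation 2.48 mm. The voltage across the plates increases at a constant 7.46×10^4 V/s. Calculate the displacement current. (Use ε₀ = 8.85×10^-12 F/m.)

3.30×10^-7 A

The displacement current equals the charging current C dV/dt. With C = ε₀A/d = (8.85×10^-12)(1.24×10^-3)/(2.48×10^-3) = 4.425×10^-12 F, I_d = (4.425×10^-12)(7.46×10^4) = 3.30×10^-7 A.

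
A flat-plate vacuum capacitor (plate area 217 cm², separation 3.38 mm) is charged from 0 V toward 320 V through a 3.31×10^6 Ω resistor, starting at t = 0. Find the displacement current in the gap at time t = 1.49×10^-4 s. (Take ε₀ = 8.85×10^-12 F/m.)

C = ε₀A/d = (8.85×10^-12)(0.0217)/(3.38×10^-3) = 5.682×10^-11 F and τ = RC = 1.881×10^-4 s. I_d in the gap equals the RC charging current.
I_d(t) = (V₀/R) e^(−t/τ) = 9.668×10^-5 · e^(−0.7921) = 4.38×10^-5 A.

4.38×10^-5 A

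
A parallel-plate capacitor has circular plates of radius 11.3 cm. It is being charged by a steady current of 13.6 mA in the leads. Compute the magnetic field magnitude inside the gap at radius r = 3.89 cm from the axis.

8.29×10^-9 T

No conduction current crosses the gap, so I_d there equals the 0.0136 A in the leads.
For r < R the Ampère–Maxwell law gives B(2πr) = μ₀ I_d (r²/R²), so B = μ₀ I_d r/(2πR²) = (4π×10^-7)(0.0136)(0.0389)/(2π·0.113²) = 8.29×10^-9 T.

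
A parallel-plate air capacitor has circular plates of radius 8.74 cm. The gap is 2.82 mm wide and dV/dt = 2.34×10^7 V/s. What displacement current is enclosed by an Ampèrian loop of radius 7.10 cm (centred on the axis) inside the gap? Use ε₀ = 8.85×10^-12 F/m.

dE/dt = (dV/dt)/d = 8.298×10^9 V/(m·s); I_d = ε₀(πR²)(dE/dt) = (8.85×10^-12)(0.02400)(8.298×10^9) = 1.762×10^-3 A.
Through an area πr² the displacement current is I_d·(πr²/πR²) = I_d (r/R)² = 1.16×10^-3 A.

1.16×10^-3 A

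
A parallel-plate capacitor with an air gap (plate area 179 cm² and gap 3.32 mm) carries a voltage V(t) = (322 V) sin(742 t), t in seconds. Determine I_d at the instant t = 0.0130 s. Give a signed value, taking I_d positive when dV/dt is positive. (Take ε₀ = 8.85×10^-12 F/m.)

C = ε₀A/d = (8.85×10^-12)(0.0179)/(3.32×10^-3) = 4.772×10^-11 F. dV/dt = V₀ω·cos(ωt); at ωt = 9.646 rad this factor is -0.9756.
I_d = C dV/dt = (4.772×10^-11)(322)(742)(-0.9756) = -1.11×10^-5 A.

-1.11×10^-5 A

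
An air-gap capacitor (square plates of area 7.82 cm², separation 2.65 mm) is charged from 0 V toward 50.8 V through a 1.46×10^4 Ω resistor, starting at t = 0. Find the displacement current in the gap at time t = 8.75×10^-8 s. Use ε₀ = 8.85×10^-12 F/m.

C = ε₀A/d = (8.85×10^-12)(7.82×10^-4)/(2.65×10^-3) = 2.612×10^-12 F and τ = RC = 3.814×10^-8 s. I_d in the gap equals the RC charging current.
I_d(t) = (V₀/R) e^(−t/τ) = 3.479×10^-3 · e^(−2.294) = 3.51×10^-4 A.

3.51×10^-4 A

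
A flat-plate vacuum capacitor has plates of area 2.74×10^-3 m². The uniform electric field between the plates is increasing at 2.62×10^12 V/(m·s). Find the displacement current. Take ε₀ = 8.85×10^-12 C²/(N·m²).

0.0635 A

I_d = ε₀ A (dE/dt) = (8.85×10^-12)(2.74×10^-3 m²)(2.62×10^12) = 0.0635 A.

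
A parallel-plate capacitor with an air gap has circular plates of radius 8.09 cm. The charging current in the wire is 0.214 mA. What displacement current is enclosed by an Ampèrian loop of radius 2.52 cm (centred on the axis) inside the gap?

2.08×10^-5 A

By continuity the displacement current in the gap matches the conduction current: I_d = 2.14×10^-4 A.
Through an area πr² the displacement current is I_d·(πr²/πR²) = I_d (r/R)² = 2.08×10^-5 A.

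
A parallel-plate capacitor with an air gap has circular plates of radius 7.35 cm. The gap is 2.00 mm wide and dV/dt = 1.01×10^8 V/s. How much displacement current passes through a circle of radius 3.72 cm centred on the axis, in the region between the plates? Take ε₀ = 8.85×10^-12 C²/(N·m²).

With E = V/d, dE/dt = 5.050×10^10 V/(m·s) and πR² = 0.01697 m², giving I_d = ε₀ πR² dE/dt = 7.584×10^-3 A.
Since J_d is uniform, the enclosed fraction is (r/R)² = 0.2562, giving I_d,enc = 1.94×10^-3 A.

1.94×10^-3 A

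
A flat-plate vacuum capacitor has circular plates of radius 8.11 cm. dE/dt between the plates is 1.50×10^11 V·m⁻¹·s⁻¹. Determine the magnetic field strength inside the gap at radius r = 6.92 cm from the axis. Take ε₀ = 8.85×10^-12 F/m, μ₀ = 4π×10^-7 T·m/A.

5.77×10^-8 T

Through the whole plate area (πR² = 0.02066 m²), I_d = ε₀ πR² dE/dt = 0.02743 A.
∮B·dl = μ₀ I_d,enc with I_d,enc = I_d r²/R² = 0.01997 A; so B = μ₀ I_d,enc/(2πr) = 5.77×10^-8 T.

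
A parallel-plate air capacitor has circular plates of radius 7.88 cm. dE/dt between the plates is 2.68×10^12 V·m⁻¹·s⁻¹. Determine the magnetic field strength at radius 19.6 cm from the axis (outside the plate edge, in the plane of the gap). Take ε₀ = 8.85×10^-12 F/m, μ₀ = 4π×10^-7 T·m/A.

I_d = ε₀ dΦ_E/dt = ε₀ πR² (dE/dt) = (8.85×10^-12)(0.01951)(2.68×10^12) = 0.4627 A through the full plate area.
For r ≥ R the full I_d is enclosed: B = μ₀ I_d/(2πr) = (4π×10^-7)(0.4627)/(2π·0.196) = 4.72×10^-7 T.

4.72×10^-7 T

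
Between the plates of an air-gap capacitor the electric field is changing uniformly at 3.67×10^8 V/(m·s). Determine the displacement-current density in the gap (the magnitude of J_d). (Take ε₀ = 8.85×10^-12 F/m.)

J_d = ε₀ dE/dt = (8.85×10^-12)(3.67×10^8) = 3.25×10^-3 A/m².

3.25×10^-3 A/m²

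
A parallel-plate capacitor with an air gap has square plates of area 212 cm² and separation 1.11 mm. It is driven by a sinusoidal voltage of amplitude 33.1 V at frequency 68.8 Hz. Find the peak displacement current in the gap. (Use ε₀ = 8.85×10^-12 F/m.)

2.42×10^-6 A

The displacement current equals the conduction current C dV/dt, which peaks at C V₀ ω.
With C = ε₀A/d = (8.85×10^-12)(0.0212)/(1.11×10^-3) = 1.690×10^-10 F and ω = 2πf = 432.3 rad/s, I_d,max = (1.690×10^-10)(33.1)(432.3) = 2.42×10^-6 A.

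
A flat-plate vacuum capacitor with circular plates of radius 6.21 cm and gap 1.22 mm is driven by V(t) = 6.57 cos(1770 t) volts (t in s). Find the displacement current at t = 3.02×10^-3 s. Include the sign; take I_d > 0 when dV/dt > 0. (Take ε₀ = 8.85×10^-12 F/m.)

dE/dt = (V₀ω/d)·−sin(ωt) with ωt = 5.3454 rad: (6.57)(1770)(0.8062)/(1.22×10^-3) = 7.685×10^6 V/(m·s).
I_d = ε₀ A dE/dt = (8.85×10^-12)(0.01212)(7.685×10^6) = 8.24×10^-7 A.

8.24×10^-7 A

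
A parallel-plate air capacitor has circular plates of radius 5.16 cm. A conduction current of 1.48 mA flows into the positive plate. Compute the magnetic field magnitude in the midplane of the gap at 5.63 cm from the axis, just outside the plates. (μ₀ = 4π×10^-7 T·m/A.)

5.26×10^-9 T

No conduction current crosses the gap, so I_d there equals the 1.48×10^-3 A in the leads.
For r ≥ R the full I_d is enclosed: B = μ₀ I_d/(2πr) = (4π×10^-7)(1.48×10^-3)/(2π·0.0563) = 5.26×10^-9 T.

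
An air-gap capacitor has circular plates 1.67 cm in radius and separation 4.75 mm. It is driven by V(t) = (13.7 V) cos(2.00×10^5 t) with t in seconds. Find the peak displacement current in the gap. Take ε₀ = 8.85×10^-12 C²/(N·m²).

C = ε₀A/d = (8.85×10^-12)(8.762×10^-4)/(4.75×10^-3) = 1.632×10^-12 F; ω = 2.00×10^5 rad/s.
I_d = C dV/dt, so |I_d|_max = C V₀ ω = (1.632×10^-12)(13.7)(2.00×10^5) = 4.47×10^-6 A.

4.47×10^-6 A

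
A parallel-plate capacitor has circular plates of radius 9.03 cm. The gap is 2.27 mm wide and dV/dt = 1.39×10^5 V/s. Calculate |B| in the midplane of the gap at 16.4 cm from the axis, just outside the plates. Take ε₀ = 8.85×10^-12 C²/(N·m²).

1.69×10^-11 T

I_d = C dV/dt with C = ε₀πR²/d = 9.988×10^-11 F, so I_d = (9.988×10^-11)(1.39×10^5) = 1.388×10^-5 A.
Outside the plates the loop encloses all of I_d, so B·2πr = μ₀ I_d and B = 1.69×10^-11 T.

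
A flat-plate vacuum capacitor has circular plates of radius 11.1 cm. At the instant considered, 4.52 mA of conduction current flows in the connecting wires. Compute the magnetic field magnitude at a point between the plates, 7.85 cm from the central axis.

5.76×10^-9 T

No conduction current crosses the gap, so I_d there equals the 4.52×10^-3 A in the leads.
∮B·dl = μ₀ I_d,enc with I_d,enc = I_d r²/R² = 2.261×10^-3 A; so B = μ₀ I_d,enc/(2πr) = 5.76×10^-9 T.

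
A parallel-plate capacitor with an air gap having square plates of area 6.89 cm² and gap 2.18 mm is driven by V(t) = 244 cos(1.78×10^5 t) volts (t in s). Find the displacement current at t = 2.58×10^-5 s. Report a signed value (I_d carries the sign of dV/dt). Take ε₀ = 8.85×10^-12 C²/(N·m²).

1.21×10^-4 A

C = ε₀A/d = (8.85×10^-12)(6.89×10^-4)/(2.18×10^-3) = 2.797×10^-12 F. dV/dt = V₀ω·−sin(ωt); at ωt = 4.5924 rad this factor is 0.9928.
I_d = C dV/dt = (2.797×10^-12)(244)(1.78×10^5)(0.9928) = 1.21×10^-4 A.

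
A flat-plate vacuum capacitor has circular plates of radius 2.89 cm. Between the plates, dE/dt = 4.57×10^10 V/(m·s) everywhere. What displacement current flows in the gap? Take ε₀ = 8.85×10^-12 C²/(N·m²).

1.06×10^-3 A

I_d = ε₀ A (dE/dt) = (8.85×10^-12)(2.624×10^-3 m²)(4.57×10^10) = 1.06×10^-3 A.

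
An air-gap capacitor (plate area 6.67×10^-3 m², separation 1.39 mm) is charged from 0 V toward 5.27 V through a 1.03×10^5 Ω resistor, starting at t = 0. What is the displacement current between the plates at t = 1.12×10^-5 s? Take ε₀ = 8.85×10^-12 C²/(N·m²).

With C = ε₀A/d = (8.85×10^-12)(6.67×10^-3)/(1.39×10^-3) = 4.247×10^-11 F, the time constant is τ = RC = 4.374×10^-6 s, so t/τ = 2.561 and e^(−t/τ) = 0.07723.
I_d = I_cond = (V₀/R) e^(−t/τ) = (5.117×10^-5)(0.07723) = 3.95×10^-6 A.

3.95×10^-6 A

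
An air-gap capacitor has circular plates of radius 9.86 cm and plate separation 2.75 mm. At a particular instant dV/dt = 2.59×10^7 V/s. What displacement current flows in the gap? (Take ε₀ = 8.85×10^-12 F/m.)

2.55×10^-3 A

The displacement current equals the charging current C dV/dt. With C = ε₀A/d = (8.85×10^-12)(0.03054)/(2.75×10^-3) = 9.828×10^-11 F, I_d = (9.828×10^-11)(2.59×10^7) = 2.55×10^-3 A.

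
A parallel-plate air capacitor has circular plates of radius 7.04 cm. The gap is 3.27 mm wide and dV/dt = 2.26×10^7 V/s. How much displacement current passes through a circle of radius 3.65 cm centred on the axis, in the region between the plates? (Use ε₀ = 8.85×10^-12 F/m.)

2.56×10^-4 A

With E = V/d, dE/dt = 6.911×10^9 V/(m·s) and πR² = 0.01557 m², giving I_d = ε₀ πR² dE/dt = 9.523×10^-4 A.
Through an area πr² the displacement current is I_d·(πr²/πR²) = I_d (r/R)² = 2.56×10^-4 A.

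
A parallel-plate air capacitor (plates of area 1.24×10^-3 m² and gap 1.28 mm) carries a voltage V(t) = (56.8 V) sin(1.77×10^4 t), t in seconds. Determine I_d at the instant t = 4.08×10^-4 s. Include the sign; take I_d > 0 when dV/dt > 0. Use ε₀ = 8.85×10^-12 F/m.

dV/dt = (56.8)(1.77×10^4)·cos(7.2216) = 5.942×10^5 V/s.
I_d = C dV/dt with C = ε₀A/d = (8.85×10^-12)(1.24×10^-3)/(1.28×10^-3) = 8.573×10^-12 F, so I_d = (8.573×10^-12)(5.942×10^5) = 5.09×10^-6 A.

5.09×10^-6 A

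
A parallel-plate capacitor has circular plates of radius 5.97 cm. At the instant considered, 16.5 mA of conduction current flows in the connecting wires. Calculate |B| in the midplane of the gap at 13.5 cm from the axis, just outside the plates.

2.44×10^-8 T

No conduction current crosses the gap, so I_d there equals the 0.0165 A in the leads.
With r > R the enclosed displacement current is the full I_d; B = μ₀ I_d / (2πr) = 2.44×10^-8 T.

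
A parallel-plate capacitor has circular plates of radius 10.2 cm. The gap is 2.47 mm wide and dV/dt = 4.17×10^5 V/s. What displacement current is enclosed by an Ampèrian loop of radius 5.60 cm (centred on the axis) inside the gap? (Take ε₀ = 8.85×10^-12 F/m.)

1.47×10^-5 A

dE/dt = (dV/dt)/d = 1.688×10^8 V/(m·s); I_d = ε₀(πR²)(dE/dt) = (8.85×10^-12)(0.03269)(1.688×10^8) = 4.883×10^-5 A.
The field is uniform, so I_d,enc = I_d (r/R)² = (4.883×10^-5)(5.60/10.2)² = 1.47×10^-5 A.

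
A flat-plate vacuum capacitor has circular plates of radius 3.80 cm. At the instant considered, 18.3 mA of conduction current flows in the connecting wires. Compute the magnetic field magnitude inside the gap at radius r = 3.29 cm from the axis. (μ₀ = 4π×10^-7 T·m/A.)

Between the plates the displacement current equals the wire current: I_d = 18.3 mA = 0.0183 A.
For r < R the Ampère–Maxwell law gives B(2πr) = μ₀ I_d (r²/R²), so B = μ₀ I_d r/(2πR²) = (4π×10^-7)(0.0183)(0.0329)/(2π·0.0380²) = 8.34×10^-8 T.

8.34×10^-8 T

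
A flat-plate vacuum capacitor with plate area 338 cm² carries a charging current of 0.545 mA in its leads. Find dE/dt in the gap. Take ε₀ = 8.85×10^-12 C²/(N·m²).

1.82×10^9 V/(m·s)

Charge continuity gives I_d = I = 5.45×10^-4 A between the plates.
Inverting I_d = ε₀ A dE/dt gives dE/dt = 5.45×10^-4 / (8.85×10^-12 · 0.0338) = 1.82×10^9 V/(m·s).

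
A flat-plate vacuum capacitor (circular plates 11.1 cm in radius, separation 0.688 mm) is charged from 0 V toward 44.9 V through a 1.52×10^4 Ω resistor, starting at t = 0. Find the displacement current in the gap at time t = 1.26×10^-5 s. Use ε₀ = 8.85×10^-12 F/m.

C = ε₀A/d = (8.85×10^-12)(0.03871)/(6.88×10^-4) = 4.979×10^-10 F, so τ = RC = 7.568×10^-6 s.
The conduction current is I(t) = (V₀/R) e^(−t/τ), and the displacement current between the plates equals it.
t/τ = 1.665; I_d = (44.9/1.52×10^4) · e^(−1.665) = (2.954×10^-3)(0.1892) = 5.59×10^-4 A.

5.59×10^-4 A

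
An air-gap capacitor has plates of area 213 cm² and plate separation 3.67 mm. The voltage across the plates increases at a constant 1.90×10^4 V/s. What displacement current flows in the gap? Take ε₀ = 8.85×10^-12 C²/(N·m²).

The displacement current equals the charging current C dV/dt. With C = ε₀A/d = (8.85×10^-12)(0.0213)/(3.67×10^-3) = 5.136×10^-11 F, I_d = (5.136×10^-11)(1.90×10^4) = 9.76×10^-7 A.

9.76×10^-7 A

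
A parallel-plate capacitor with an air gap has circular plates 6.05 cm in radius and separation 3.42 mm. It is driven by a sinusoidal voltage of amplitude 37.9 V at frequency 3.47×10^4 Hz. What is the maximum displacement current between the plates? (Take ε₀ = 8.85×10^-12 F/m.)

The displacement current equals the conduction current C dV/dt, which peaks at C V₀ ω.
With C = ε₀A/d = (8.85×10^-12)(0.01150)/(3.42×10^-3) = 2.976×10^-11 F and ω = 2πf = 2.180×10^5 rad/s, I_d,max = (2.976×10^-11)(37.9)(2.180×10^5) = 2.46×10^-4 A.

2.46×10^-4 A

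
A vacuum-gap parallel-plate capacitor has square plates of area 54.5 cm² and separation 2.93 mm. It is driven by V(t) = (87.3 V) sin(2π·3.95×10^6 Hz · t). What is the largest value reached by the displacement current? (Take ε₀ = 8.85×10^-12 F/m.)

0.0357 A

The displacement current equals the conduction current C dV/dt, which peaks at C V₀ ω.
With C = ε₀A/d = (8.85×10^-12)(5.45×10^-3)/(2.93×10^-3) = 1.646×10^-11 F and ω = 2πf = 2.482×10^7 rad/s, I_d,max = (1.646×10^-11)(87.3)(2.482×10^7) = 0.0357 A.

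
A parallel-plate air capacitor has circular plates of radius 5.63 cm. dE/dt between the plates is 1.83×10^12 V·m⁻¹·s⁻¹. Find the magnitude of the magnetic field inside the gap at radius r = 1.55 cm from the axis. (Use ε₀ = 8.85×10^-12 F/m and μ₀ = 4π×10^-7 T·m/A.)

I_d = ε₀ dΦ_E/dt = ε₀ πR² (dE/dt) = (8.85×10^-12)(9.958×10^-3)(1.83×10^12) = 0.1613 A through the full plate area.
An Ampèrian loop of radius r encloses a fraction (r/R)² of I_d. Then B·2πr = μ₀ I_d (r/R)², giving B = μ₀ I_d r/(2πR²) = 1.58×10^-7 T.

1.58×10^-7 T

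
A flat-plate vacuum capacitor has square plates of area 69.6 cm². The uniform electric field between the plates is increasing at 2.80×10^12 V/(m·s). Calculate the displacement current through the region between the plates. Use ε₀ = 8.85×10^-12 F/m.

With a uniform field, Φ_E = EA, so I_d = ε₀ A dE/dt = 0.172 A.

0.172 A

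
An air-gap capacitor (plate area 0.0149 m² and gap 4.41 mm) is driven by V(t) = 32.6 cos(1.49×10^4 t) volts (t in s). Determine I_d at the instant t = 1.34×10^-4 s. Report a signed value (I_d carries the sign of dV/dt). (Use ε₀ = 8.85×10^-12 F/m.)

-1.32×10^-5 A

dE/dt = (V₀ω/d)·−sin(ωt) with ωt = 1.9966 rad: (32.6)(1.49×10^4)(-0.9107)/(4.41×10^-3) = -1.003×10^8 V/(m·s).
I_d = ε₀ A dE/dt = (8.85×10^-12)(0.0149)(-1.003×10^8) = -1.32×10^-5 A.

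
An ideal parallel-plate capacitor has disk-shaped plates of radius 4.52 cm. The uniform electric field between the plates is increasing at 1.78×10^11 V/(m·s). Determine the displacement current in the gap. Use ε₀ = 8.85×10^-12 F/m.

The displacement current is ε₀ times dΦ_E/dt = ε₀ A dE/dt = (8.85×10^-12)(6.418×10^-3)(1.78×10^11) = 0.0101 A.

0.0101 A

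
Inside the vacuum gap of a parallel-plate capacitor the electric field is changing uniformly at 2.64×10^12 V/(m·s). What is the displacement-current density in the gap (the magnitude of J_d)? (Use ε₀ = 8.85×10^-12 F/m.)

23.4 A/m²

J_d = ε₀ ∂E/∂t, so J_d = 23.4 A/m².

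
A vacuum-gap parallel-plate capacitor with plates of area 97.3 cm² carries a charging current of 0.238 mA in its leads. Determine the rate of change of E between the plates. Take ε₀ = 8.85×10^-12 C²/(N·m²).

By continuity, I_d in the gap equals the 0.238 mA flowing in the wire.
Inverting I_d = ε₀ A dE/dt gives dE/dt = 2.38×10^-4 / (8.85×10^-12 · 9.73×10^-3) = 2.76×10^9 V/(m·s).

2.76×10^9 V/(m·s)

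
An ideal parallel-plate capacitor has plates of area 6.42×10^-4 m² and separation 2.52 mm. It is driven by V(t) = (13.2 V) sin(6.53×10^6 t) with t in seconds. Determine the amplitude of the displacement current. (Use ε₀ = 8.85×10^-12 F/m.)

1.94×10^-4 A

C = ε₀A/d = (8.85×10^-12)(6.42×10^-4)/(2.52×10^-3) = 2.255×10^-12 F; ω = 6.53×10^6 rad/s.
I_d = C dV/dt, so |I_d|_max = C V₀ ω = (2.255×10^-12)(13.2)(6.53×10^6) = 1.94×10^-4 A.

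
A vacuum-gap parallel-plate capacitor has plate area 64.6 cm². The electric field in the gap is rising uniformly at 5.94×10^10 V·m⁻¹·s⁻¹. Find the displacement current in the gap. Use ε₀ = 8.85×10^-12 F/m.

I_d = ε₀ A (dE/dt) = (8.85×10^-12)(6.46×10^-3 m²)(5.94×10^10) = 3.40×10^-3 A.

3.40×10^-3 A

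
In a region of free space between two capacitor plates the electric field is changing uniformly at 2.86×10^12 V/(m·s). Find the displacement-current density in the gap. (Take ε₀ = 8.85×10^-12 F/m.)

J_d = ε₀ dE/dt = (8.85×10^-12)(2.86×10^12) = 25.3 A/m².

25.3 A/m²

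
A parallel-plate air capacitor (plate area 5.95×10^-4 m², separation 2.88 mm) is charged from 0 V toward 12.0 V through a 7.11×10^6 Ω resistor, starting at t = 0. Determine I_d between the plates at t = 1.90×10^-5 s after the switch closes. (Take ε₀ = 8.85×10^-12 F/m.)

C = ε₀A/d = (8.85×10^-12)(5.95×10^-4)/(2.88×10^-3) = 1.828×10^-12 F and τ = RC = 1.300×10^-5 s. I_d in the gap equals the RC charging current.
I_d(t) = (V₀/R) e^(−t/τ) = 1.688×10^-6 · e^(−1.462) = 3.91×10^-7 A.

3.91×10^-7 A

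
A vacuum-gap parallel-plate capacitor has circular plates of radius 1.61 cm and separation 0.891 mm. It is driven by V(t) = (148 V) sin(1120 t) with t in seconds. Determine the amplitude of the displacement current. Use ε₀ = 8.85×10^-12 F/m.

1.34×10^-6 A

(dE/dt)_max = V₀ω/d = 1.860×10^8 V/(m·s); ω = 1120 rad/s.
I_d,max = ε₀ A (dE/dt)_max = (8.85×10^-12)(8.143×10^-4)(1.860×10^8) = 1.34×10^-6 A.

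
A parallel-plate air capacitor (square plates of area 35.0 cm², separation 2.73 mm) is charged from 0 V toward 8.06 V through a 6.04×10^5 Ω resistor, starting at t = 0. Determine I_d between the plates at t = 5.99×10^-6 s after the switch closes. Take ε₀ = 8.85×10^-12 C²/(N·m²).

With C = ε₀A/d = (8.85×10^-12)(3.50×10^-3)/(2.73×10^-3) = 1.135×10^-11 F, the time constant is τ = RC = 6.855×10^-6 s, so t/τ = 0.8738 and e^(−t/τ) = 0.4174.
I_d = I_cond = (V₀/R) e^(−t/τ) = (1.334×10^-5)(0.4174) = 5.57×10^-6 A.

5.57×10^-6 A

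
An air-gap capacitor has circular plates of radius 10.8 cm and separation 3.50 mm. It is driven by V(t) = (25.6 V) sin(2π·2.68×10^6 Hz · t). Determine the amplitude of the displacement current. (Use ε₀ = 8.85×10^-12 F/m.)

(dE/dt)_max = V₀ω/d = 1.232×10^11 V/(m·s); ω = 2πf = 1.684×10^7 rad/s.
I_d,max = ε₀ A (dE/dt)_max = (8.85×10^-12)(0.03664)(1.232×10^11) = 0.0399 A.

0.0399 A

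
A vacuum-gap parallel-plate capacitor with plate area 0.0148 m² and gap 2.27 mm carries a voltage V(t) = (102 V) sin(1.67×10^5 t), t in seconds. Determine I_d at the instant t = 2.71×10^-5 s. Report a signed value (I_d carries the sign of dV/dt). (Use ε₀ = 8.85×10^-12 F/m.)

C = ε₀A/d = (8.85×10^-12)(0.0148)/(2.27×10^-3) = 5.770×10^-11 F. dV/dt = V₀ω·cos(ωt); at ωt = 4.5257 rad this factor is -0.1856.
I_d = C dV/dt = (5.770×10^-11)(102)(1.67×10^5)(-0.1856) = -1.82×10^-4 A.

-1.82×10^-4 A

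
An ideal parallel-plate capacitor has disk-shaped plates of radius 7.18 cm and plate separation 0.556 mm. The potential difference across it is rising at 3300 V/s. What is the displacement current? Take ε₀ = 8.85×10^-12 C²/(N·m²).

The field between the plates is E = V/d, so dE/dt = (3300)/(5.56×10^-4 m) = 5.935×10^6 V/(m·s).
I_d = ε₀ A (dE/dt) = (8.85×10^-12)(0.01620)(5.935×10^6) = 8.51×10^-7 A.

8.51×10^-7 A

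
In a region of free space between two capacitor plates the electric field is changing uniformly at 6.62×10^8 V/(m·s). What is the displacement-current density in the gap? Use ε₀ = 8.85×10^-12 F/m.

The displacement-current density is ε₀ ∂E/∂t = (8.85×10^-12)(6.62×10^8) = 5.86×10^-3 A/m².

5.86×10^-3 A/m²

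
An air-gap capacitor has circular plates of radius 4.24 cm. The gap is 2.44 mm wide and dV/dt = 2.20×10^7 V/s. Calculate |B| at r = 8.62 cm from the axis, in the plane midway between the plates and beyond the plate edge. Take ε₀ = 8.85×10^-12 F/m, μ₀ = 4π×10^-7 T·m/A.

1.05×10^-9 T

dE/dt = (dV/dt)/d = 9.016×10^9 V/(m·s); I_d = ε₀(πR²)(dE/dt) = (8.85×10^-12)(5.648×10^-3)(9.016×10^9) = 4.507×10^-4 A.
With r > R the enclosed displacement current is the full I_d; B = μ₀ I_d / (2πr) = 1.05×10^-9 T.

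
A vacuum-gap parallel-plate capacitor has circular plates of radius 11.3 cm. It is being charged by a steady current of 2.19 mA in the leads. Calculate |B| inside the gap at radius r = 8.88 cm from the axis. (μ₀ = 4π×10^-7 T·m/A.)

3.05×10^-9 T

By continuity the displacement current in the gap matches the conduction current: I_d = 2.19×10^-3 A.
∮B·dl = μ₀ I_d,enc with I_d,enc = I_d r²/R² = 1.352×10^-3 A; so B = μ₀ I_d,enc/(2πr) = 3.05×10^-9 T.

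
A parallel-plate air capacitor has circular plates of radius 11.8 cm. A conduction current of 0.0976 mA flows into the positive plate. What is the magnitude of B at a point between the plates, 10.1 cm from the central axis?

By continuity the displacement current in the gap matches the conduction current: I_d = 9.76×10^-5 A.
∮B·dl = μ₀ I_d,enc with I_d,enc = I_d r²/R² = 7.150×10^-5 A; so B = μ₀ I_d,enc/(2πr) = 1.42×10^-10 T.

1.42×10^-10 T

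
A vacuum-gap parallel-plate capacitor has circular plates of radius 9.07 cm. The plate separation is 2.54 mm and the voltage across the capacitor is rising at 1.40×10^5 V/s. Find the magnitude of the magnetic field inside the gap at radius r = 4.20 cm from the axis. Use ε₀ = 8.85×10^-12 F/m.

1.29×10^-11 T

dE/dt = (dV/dt)/d = 5.512×10^7 V/(m·s); I_d = ε₀(πR²)(dE/dt) = (8.85×10^-12)(0.02584)(5.512×10^7) = 1.261×10^-5 A.
An Ampèrian loop of radius r encloses a fraction (r/R)² of I_d. Then B·2πr = μ₀ I_d (r/R)², giving B = μ₀ I_d r/(2πR²) = 1.29×10^-11 T.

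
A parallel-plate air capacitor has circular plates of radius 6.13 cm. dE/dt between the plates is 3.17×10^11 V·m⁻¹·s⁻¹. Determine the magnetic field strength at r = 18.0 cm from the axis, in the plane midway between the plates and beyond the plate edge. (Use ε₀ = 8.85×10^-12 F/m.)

3.68×10^-8 T

Total displacement current: I_d = ε₀(πR²)(dE/dt) = (8.85×10^-12)(0.01181)(3.17×10^11) = 0.03313 A.
For r ≥ R the full I_d is enclosed: B = μ₀ I_d/(2πr) = (4π×10^-7)(0.03313)/(2π·0.180) = 3.68×10^-8 T.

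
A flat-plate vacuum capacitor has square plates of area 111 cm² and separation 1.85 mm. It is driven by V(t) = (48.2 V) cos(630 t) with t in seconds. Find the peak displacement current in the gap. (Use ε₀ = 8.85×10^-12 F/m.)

C = ε₀A/d = (8.85×10^-12)(0.0111)/(1.85×10^-3) = 5.310×10^-11 F; ω = 630 rad/s.
I_d = C dV/dt, so |I_d|_max = C V₀ ω = (5.310×10^-11)(48.2)(630) = 1.61×10^-6 A.

1.61×10^-6 A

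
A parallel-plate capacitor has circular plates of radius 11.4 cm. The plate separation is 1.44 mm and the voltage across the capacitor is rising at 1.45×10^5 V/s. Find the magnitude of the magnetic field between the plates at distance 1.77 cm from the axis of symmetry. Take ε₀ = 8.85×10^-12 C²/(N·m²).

I_d = C dV/dt with C = ε₀πR²/d = 2.509×10^-10 F, so I_d = (2.509×10^-10)(1.45×10^5) = 3.638×10^-5 A.
An Ampèrian loop of radius r encloses a fraction (r/R)² of I_d. Then B·2πr = μ₀ I_d (r/R)², giving B = μ₀ I_d r/(2πR²) = 9.91×10^-12 T.

9.91×10^-12 T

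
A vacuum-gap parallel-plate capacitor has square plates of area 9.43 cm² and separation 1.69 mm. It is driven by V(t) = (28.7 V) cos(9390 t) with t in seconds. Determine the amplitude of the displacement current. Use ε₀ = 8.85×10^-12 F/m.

1.33×10^-6 A

(dE/dt)_max = V₀ω/d = 1.595×10^8 V/(m·s); ω = 9390 rad/s.
I_d,max = ε₀ A (dE/dt)_max = (8.85×10^-12)(9.43×10^-4)(1.595×10^8) = 1.33×10^-6 A.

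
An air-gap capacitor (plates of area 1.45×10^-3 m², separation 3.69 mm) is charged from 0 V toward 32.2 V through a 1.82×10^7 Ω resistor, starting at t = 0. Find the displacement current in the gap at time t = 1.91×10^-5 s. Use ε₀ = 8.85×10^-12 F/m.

1.31×10^-6 A

C = ε₀A/d = (8.85×10^-12)(1.45×10^-3)/(3.69×10^-3) = 3.478×10^-12 F, so τ = RC = 6.330×10^-5 s.
The conduction current is I(t) = (V₀/R) e^(−t/τ), and the displacement current between the plates equals it.
t/τ = 0.3017; I_d = (32.2/1.82×10^7) · e^(−0.3017) = (1.769×10^-6)(0.7396) = 1.31×10^-6 A.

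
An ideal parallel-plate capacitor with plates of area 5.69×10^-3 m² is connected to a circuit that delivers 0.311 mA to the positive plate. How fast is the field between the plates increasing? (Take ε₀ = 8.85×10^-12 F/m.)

The displacement current between the plates equals the conduction current, I_d = 0.311 mA.
Since I_d = ε₀ A dE/dt, dE/dt = I_d/(ε₀A) = (3.11×10^-4)/((8.85×10^-12)(5.69×10^-3)) = 6.18×10^9 V/(m·s).

6.18×10^9 V/(m·s)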